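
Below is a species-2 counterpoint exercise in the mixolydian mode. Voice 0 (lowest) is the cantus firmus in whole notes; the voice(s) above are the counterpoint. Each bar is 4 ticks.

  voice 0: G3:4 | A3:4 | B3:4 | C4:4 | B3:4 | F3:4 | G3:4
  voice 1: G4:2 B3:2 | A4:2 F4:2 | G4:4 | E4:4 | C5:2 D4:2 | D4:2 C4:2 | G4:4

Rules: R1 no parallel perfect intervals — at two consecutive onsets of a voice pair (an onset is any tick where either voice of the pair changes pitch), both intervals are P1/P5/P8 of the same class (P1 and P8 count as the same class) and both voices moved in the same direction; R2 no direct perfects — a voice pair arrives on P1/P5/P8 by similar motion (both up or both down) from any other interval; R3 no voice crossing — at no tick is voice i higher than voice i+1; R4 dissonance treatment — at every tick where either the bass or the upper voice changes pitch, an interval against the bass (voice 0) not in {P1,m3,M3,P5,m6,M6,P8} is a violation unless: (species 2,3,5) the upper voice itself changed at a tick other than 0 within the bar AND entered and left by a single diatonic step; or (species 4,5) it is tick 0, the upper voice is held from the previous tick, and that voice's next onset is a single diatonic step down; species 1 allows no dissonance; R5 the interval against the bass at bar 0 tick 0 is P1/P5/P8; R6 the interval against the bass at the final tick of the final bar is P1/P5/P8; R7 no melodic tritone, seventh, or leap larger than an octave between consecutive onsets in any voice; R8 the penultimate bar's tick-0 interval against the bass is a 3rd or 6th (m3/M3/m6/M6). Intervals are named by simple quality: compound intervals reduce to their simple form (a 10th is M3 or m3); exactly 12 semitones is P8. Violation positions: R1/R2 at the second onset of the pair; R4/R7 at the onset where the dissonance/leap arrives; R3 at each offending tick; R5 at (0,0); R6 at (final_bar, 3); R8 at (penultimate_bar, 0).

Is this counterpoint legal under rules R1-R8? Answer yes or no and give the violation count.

bar 0: v0=G3 v1=G4 (P8)
bar 1: v0=A3 v1=A4 (P8)
bar 2: v0=B3 v1=G4 (m6)
bar 3: v0=C4 v1=E4 (M3)
bar 4: v0=B3 v1=C5 (m2)
bar 5: v0=F3 v1=D4 (M6)
bar 6: v0=G3 v1=G4 (P8)
  R2 @ bar1.0: G3/B3 M3 -> A3/A4 P8 similar
  R7 @ bar1.0: B3->A4 leap 10st
  R4 @ bar4.0: B3/C5 m2 untreated
  R7 @ bar4.2: C5->D4 leap 10st
  R7 @ bar5.0: B3->F3 leap 6st
  R2 @ bar6.0: F3/C4 P5 -> G3/G4 P8 similar

No (6 violations)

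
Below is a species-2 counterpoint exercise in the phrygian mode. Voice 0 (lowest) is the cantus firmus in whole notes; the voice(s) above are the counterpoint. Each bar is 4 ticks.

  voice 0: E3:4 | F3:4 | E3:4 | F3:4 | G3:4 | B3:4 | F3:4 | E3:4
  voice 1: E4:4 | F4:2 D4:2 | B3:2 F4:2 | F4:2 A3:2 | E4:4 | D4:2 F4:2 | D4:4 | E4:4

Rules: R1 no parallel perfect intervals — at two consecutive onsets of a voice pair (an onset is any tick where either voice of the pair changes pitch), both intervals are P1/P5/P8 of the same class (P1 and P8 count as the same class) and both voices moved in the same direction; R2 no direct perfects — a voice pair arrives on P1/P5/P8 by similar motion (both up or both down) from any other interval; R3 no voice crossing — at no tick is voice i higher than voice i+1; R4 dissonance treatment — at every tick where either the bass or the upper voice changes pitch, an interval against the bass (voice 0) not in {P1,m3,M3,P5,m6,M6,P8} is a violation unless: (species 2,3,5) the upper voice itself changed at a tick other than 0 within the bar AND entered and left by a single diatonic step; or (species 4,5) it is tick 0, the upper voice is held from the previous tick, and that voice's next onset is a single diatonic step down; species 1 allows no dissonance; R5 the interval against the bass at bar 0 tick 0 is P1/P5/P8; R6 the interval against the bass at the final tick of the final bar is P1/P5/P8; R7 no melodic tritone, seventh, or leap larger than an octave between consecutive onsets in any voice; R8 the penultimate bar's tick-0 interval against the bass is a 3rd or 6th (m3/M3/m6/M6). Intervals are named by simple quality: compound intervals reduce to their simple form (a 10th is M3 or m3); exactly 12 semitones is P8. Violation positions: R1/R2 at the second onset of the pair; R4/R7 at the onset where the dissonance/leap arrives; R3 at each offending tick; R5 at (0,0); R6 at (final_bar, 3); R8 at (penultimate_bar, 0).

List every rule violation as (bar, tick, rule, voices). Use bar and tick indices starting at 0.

bar 0: v0=E3 v1=E4 downbeat P8
bar 1: v0=F3 v1=F4 downbeat P8
bar 2: v0=E3 v1=B3 downbeat P5
bar 3: v0=F3 v1=F4 downbeat P8
bar 4: v0=G3 v1=E4 downbeat M6
bar 5: v0=B3 v1=D4 downbeat m3
bar 6: v0=F3 v1=D4 downbeat M6
bar 7: v0=E3 v1=E4 downbeat P8
  -> R1 @ bar 1 tick 0 v(0, 1): E3/E4 P8 -> F3/F4 P8 similar
  -> R2 @ bar 2 tick 0 v(0, 1): F3/D4 M6 -> E3/B3 P5 similar
  -> R4 @ bar 2 tick 2 v(0, 1): E3/F4 m2 untreated
  -> R7 @ bar 2 tick 2 v(1,): B3->F4 leap 6st
  -> R4 @ bar 5 tick 2 v(0, 1): B3/F4 TT untreated
  -> R7 @ bar 6 tick 0 v(0,): B3->F3 leap 6st

(1, 0, R1, (0, 1))
(2, 0, R2, (0, 1))
(2, 2, R4, (0, 1))
(2, 2, R7, (1,))
(5, 2, R4, (0, 1))
(6, 0, R7, (0,))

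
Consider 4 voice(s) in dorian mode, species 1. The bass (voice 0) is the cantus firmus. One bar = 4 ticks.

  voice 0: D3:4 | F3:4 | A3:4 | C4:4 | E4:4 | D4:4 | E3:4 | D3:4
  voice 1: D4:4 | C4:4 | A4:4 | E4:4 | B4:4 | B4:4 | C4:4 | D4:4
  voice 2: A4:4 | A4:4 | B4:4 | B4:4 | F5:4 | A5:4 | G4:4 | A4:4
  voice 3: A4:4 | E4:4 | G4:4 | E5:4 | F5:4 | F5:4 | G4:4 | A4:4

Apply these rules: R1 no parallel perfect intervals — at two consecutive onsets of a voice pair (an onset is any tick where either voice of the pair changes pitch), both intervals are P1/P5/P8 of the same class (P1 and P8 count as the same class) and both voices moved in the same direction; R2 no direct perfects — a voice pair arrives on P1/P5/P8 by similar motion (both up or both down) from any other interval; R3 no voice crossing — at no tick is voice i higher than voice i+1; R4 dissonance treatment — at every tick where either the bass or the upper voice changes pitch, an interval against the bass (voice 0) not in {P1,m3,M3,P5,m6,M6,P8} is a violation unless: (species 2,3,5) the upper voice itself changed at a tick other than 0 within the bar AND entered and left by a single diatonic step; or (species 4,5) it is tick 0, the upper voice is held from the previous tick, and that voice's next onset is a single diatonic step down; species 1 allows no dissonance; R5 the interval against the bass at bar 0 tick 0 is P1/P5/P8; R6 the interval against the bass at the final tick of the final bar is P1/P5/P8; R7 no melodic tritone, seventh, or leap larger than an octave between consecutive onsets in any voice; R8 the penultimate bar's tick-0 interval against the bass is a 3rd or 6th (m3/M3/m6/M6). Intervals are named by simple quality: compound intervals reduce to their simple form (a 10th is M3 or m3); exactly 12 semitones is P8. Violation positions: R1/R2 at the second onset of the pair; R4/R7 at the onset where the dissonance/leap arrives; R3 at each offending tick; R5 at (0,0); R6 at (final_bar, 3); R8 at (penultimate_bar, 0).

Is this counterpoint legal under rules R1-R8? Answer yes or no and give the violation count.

bar 0: v0=D3 v1=D4 v2=A4 v3=A4 (P5)
bar 1: v0=F3 v1=C4 v2=A4 v3=E4 (M7)
bar 2: v0=A3 v1=A4 v2=B4 v3=G4 (m7)
bar 3: v0=C4 v1=E4 v2=B4 v3=E5 (M3)
bar 4: v0=E4 v1=B4 v2=F5 v3=F5 (m2)
bar 5: v0=D4 v1=B4 v2=A5 v3=F5 (m3)
bar 6: v0=E3 v1=C4 v2=G4 v3=G4 (m3)
bar 7: v0=D3 v1=D4 v2=A4 v3=A4 (P5)
  R3 @ bar1.0: A4 above E4
  R4 @ bar1.0: F3/E4 M7 untreated
  R3 @ bar1.1: A4 above E4
  R3 @ bar1.2: A4 above E4
  R3 @ bar1.3: A4 above E4
  R2 @ bar2.0: F3/C4 P5 -> A3/A4 P8 similar
  R3 @ bar2.0: B4 above G4
  R4 @ bar2.0: A3/B4 M2 untreated
  R4 @ bar2.0: A3/G4 m7 untreated
  R3 @ bar2.1: B4 above G4
  R3 @ bar2.2: B4 above G4
  R3 @ bar2.3: B4 above G4
  R4 @ bar3.0: C4/B4 M7 untreated
  R2 @ bar4.0: C4/E4 M3 -> E4/B4 P5 similar
  R2 @ bar4.0: B4/E5 P4 -> F5/F5 P1 similar
  R4 @ bar4.0: E4/F5 m2 untreated
  R4 @ bar4.0: E4/F5 m2 untreated
  R7 @ bar4.0: B4->F5 leap 6st
  R3 @ bar5.0: A5 above F5
  R3 @ bar5.1: A5 above F5
  R3 @ bar5.2: A5 above F5
  R3 @ bar5.3: A5 above F5
  R2 @ bar6.0: B4/A5 m7 -> C4/G4 P5 similar
  R2 @ bar6.0: B4/F5 TT -> C4/G4 P5 similar
  R2 @ bar6.0: A5/F5 M3 -> G4/G4 P1 similar
  R7 @ bar6.0: D4->E3 leap 10st
  R7 @ bar6.0: B4->C4 leap 11st
  R7 @ bar6.0: A5->G4 leap 14st
  R7 @ bar6.0: F5->G4 leap 10st
  R1 @ bar7.0: C4/G4 P5 -> D4/A4 P5 similar
  R1 @ bar7.0: C4/G4 P5 -> D4/A4 P5 similar
  R1 @ bar7.0: G4/G4 P1 -> A4/A4 P1 similar

No (32 violations)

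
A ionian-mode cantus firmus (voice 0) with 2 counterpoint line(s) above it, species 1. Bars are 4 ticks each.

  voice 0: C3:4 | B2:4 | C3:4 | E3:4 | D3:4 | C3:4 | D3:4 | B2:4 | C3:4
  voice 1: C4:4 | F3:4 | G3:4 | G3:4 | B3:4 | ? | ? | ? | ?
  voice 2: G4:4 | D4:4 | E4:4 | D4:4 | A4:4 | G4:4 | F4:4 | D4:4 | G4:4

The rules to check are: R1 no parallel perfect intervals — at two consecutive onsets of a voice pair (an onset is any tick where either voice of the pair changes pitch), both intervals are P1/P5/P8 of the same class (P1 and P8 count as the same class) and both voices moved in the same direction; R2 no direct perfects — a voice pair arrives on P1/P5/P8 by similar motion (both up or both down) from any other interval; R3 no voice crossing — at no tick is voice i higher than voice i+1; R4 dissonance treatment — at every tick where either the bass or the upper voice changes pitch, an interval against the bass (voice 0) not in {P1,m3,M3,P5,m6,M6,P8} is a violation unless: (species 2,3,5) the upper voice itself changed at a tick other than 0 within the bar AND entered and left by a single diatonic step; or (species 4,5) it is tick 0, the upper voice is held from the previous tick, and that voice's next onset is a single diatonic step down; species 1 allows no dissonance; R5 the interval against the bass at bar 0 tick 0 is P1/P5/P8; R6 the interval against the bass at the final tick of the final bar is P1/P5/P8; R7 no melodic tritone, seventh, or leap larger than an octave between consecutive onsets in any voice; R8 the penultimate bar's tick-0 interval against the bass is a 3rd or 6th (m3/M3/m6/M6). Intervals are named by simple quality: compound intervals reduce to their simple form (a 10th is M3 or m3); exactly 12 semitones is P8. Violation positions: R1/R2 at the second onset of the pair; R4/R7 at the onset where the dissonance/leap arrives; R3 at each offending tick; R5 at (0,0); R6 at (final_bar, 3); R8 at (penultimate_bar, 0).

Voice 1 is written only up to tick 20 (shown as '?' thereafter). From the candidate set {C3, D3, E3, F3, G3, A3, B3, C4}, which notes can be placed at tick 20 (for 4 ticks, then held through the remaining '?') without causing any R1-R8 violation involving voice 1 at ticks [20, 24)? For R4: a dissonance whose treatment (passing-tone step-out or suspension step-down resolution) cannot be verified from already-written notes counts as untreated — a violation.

{A3, C4, E3}

C3: violates R2,R7
D3: violates R4
E3: legal
F3: violates R4,R7
G3: violates R2
A3: legal
B3: violates R4
C4: legal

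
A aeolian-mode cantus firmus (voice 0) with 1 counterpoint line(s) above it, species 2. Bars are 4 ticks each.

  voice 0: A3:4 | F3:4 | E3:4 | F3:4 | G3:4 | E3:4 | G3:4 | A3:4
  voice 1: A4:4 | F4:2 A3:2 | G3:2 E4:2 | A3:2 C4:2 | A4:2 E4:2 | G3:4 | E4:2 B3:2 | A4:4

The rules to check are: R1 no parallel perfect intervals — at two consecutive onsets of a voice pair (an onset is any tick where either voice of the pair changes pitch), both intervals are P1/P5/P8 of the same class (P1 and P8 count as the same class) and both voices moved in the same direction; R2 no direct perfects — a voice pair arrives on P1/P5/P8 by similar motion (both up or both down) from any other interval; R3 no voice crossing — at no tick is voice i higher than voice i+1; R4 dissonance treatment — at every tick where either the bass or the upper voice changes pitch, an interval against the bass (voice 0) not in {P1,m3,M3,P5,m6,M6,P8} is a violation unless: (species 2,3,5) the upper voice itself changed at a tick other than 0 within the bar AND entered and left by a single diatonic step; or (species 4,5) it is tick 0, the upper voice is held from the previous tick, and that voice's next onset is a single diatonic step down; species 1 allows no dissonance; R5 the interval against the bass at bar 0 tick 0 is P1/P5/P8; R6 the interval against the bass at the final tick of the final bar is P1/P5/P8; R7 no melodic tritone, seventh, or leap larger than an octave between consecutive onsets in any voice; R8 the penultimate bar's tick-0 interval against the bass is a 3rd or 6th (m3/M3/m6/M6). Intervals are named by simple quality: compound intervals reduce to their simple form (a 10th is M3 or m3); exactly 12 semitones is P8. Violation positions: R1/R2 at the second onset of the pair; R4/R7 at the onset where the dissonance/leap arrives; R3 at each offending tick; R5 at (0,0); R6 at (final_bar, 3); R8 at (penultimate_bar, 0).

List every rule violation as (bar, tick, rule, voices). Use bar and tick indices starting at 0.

bar 0: v0=A3 v1=A4 downbeat P8
bar 1: v0=F3 v1=F4 downbeat P8
bar 2: v0=E3 v1=G3 downbeat m3
bar 3: v0=F3 v1=A3 downbeat M3
bar 4: v0=G3 v1=A4 downbeat M2
bar 5: v0=E3 v1=G3 downbeat m3
bar 6: v0=G3 v1=E4 downbeat M6
bar 7: v0=A3 v1=A4 downbeat P8
  -> R1 @ bar 1 tick 0 v(0, 1): A3/A4 P8 -> F3/F4 P8 similar
  -> R4 @ bar 4 tick 0 v(0, 1): G3/A4 M2 untreated
  -> R2 @ bar 7 tick 0 v(0, 1): G3/B3 M3 -> A3/A4 P8 similar
  -> R7 @ bar 7 tick 0 v(1,): B3->A4 leap 10st

(1, 0, R1, (0, 1))
(4, 0, R4, (0, 1))
(7, 0, R2, (0, 1))
(7, 0, R7, (1,))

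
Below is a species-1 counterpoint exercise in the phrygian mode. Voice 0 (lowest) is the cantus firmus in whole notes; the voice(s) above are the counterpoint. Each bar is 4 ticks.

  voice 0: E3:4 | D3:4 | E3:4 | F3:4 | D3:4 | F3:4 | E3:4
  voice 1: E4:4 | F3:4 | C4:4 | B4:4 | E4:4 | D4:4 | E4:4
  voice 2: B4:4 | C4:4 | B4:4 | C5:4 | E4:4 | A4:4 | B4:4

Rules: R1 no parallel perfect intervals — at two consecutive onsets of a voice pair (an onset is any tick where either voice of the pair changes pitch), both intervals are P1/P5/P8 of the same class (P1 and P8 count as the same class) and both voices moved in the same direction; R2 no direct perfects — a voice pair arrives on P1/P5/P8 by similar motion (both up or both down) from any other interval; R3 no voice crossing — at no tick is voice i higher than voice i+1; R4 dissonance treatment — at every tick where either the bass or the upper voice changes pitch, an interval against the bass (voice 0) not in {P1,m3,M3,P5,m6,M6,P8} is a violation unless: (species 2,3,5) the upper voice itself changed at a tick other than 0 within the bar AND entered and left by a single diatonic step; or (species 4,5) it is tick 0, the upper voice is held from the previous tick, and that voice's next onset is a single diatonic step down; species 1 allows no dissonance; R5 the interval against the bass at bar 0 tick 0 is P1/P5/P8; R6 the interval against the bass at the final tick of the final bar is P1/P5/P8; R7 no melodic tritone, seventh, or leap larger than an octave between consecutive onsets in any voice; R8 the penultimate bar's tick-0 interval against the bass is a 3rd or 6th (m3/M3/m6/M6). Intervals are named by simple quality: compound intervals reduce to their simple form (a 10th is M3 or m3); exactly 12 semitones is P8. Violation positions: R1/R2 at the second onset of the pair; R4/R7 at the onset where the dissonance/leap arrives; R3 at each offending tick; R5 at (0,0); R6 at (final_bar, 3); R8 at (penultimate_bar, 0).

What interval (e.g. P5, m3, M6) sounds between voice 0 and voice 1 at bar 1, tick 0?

m3

voice 0=D3 voice 1=F3 -> m3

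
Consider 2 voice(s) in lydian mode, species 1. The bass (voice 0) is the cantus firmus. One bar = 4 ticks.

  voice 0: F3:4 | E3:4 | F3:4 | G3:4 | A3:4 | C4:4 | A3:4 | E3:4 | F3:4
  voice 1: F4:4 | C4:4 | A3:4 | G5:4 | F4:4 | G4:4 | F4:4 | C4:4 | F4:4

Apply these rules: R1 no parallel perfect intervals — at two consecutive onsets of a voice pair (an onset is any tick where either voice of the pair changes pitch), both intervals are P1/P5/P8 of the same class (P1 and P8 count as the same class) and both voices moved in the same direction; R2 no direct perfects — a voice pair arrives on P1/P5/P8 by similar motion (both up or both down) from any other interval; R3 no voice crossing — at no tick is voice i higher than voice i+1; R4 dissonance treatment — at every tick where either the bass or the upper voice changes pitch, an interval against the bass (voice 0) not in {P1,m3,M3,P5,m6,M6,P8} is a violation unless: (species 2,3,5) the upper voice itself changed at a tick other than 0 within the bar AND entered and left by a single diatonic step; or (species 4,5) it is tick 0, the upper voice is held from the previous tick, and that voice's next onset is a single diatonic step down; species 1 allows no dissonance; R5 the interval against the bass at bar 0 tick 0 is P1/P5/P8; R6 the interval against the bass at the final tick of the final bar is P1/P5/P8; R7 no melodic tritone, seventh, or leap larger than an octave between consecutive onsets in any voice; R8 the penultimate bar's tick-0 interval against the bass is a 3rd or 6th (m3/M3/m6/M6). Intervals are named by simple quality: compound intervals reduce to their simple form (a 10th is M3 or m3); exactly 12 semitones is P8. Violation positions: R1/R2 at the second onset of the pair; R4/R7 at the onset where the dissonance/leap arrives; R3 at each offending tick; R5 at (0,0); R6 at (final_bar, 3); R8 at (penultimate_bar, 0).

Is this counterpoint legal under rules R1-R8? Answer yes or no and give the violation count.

bar 0: v0=F3 v1=F4 (P8)
bar 1: v0=E3 v1=C4 (m6)
bar 2: v0=F3 v1=A3 (M3)
bar 3: v0=G3 v1=G5 (P1)
bar 4: v0=A3 v1=F4 (m6)
bar 5: v0=C4 v1=G4 (P5)
bar 6: v0=A3 v1=F4 (m6)
bar 7: v0=E3 v1=C4 (m6)
bar 8: v0=F3 v1=F4 (P8)
  R2 @ bar3.0: F3/A3 M3 -> G3/G5 P1 similar
  R7 @ bar3.0: A3->G5 leap 22st
  R7 @ bar4.0: G5->F4 leap 14st
  R2 @ bar5.0: A3/F4 m6 -> C4/G4 P5 similar
  R2 @ bar8.0: E3/C4 m6 -> F3/F4 P8 similar

No (5 violations)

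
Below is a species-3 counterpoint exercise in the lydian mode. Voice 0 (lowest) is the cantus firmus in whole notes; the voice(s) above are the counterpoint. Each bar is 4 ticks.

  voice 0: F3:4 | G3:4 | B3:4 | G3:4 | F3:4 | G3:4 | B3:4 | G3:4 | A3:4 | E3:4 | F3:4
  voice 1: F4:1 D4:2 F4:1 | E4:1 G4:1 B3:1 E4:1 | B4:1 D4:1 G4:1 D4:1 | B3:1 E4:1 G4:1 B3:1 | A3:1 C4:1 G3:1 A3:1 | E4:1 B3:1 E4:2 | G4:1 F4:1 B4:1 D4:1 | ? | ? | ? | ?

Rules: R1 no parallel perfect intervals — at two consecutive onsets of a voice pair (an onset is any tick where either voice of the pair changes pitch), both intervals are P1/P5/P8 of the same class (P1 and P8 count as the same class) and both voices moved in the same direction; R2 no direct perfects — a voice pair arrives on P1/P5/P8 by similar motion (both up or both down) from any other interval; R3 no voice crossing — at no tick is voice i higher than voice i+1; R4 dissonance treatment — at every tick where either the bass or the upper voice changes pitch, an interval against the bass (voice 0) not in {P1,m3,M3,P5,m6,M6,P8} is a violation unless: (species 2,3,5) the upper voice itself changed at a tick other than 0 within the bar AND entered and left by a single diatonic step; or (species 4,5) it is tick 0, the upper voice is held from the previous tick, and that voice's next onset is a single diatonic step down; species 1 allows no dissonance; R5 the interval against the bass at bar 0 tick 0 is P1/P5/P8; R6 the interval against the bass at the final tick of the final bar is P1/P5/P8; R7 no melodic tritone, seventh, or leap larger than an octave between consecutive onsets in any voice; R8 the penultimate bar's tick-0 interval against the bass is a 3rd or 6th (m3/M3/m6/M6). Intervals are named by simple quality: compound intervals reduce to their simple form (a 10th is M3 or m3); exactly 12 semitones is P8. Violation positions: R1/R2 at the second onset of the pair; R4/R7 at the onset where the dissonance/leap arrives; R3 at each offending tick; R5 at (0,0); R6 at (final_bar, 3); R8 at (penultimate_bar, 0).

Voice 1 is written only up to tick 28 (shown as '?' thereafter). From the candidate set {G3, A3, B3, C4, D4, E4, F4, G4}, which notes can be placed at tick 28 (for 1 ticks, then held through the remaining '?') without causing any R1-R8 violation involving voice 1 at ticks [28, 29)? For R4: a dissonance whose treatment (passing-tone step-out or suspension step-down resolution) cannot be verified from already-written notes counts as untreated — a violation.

{B3, D4, E4, G4}

G3: violates R2
A3: violates R4
B3: legal
C4: violates R4
D4: legal
E4: legal
F4: violates R4
G4: legal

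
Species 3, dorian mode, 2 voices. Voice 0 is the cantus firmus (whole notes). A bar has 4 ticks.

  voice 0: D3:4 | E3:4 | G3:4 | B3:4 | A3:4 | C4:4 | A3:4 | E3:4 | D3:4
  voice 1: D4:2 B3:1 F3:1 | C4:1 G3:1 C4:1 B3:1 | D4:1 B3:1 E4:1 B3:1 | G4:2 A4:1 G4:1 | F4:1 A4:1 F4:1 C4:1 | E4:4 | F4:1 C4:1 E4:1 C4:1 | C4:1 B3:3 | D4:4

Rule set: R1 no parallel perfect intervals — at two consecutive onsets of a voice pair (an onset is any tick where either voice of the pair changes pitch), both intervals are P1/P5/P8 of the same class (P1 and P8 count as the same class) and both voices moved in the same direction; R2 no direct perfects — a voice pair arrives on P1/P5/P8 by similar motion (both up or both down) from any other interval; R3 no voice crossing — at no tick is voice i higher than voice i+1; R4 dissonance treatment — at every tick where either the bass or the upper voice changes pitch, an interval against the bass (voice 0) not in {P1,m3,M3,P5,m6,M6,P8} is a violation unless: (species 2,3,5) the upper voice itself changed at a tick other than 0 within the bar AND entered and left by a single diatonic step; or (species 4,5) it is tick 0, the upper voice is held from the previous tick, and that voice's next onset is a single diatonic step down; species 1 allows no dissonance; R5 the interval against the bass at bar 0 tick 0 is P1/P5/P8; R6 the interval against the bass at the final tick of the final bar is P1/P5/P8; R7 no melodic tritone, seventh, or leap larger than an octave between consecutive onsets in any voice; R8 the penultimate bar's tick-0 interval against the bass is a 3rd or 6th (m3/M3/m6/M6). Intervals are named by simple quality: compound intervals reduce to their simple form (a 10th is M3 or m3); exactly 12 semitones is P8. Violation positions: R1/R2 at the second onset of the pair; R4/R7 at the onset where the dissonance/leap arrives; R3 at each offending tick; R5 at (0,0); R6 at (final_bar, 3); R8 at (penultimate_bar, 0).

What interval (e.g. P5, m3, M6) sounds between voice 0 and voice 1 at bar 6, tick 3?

voice 0=A3 voice 1=C4 -> m3

m3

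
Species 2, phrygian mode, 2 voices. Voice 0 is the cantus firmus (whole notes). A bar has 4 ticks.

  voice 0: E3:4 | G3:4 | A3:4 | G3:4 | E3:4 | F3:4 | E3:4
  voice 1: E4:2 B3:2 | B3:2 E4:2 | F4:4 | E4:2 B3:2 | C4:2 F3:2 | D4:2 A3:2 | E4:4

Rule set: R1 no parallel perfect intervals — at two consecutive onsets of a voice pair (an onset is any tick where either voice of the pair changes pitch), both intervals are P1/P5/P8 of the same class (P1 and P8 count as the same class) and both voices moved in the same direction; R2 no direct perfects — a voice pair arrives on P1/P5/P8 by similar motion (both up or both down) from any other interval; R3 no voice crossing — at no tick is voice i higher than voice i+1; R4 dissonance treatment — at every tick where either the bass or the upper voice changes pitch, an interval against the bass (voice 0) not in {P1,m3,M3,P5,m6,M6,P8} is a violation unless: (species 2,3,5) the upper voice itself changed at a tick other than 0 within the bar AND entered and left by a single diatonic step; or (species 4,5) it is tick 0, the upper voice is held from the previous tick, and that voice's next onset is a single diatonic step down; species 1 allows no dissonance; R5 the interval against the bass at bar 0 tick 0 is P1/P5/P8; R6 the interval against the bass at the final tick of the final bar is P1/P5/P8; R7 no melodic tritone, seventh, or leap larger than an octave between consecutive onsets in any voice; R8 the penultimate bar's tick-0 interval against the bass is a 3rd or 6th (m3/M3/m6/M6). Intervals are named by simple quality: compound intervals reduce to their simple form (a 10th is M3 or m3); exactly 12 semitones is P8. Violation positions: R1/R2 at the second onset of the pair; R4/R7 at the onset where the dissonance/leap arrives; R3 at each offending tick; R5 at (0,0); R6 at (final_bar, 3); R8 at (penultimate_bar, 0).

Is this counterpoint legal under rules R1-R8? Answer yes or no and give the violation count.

bar 0: v0=E3 v1=E4 (P8)
bar 1: v0=G3 v1=B3 (M3)
bar 2: v0=A3 v1=F4 (m6)
bar 3: v0=G3 v1=E4 (M6)
bar 4: v0=E3 v1=C4 (m6)
bar 5: v0=F3 v1=D4 (M6)
bar 6: v0=E3 v1=E4 (P8)
  R4 @ bar4.2: E3/F3 m2 untreated

No (1 violations)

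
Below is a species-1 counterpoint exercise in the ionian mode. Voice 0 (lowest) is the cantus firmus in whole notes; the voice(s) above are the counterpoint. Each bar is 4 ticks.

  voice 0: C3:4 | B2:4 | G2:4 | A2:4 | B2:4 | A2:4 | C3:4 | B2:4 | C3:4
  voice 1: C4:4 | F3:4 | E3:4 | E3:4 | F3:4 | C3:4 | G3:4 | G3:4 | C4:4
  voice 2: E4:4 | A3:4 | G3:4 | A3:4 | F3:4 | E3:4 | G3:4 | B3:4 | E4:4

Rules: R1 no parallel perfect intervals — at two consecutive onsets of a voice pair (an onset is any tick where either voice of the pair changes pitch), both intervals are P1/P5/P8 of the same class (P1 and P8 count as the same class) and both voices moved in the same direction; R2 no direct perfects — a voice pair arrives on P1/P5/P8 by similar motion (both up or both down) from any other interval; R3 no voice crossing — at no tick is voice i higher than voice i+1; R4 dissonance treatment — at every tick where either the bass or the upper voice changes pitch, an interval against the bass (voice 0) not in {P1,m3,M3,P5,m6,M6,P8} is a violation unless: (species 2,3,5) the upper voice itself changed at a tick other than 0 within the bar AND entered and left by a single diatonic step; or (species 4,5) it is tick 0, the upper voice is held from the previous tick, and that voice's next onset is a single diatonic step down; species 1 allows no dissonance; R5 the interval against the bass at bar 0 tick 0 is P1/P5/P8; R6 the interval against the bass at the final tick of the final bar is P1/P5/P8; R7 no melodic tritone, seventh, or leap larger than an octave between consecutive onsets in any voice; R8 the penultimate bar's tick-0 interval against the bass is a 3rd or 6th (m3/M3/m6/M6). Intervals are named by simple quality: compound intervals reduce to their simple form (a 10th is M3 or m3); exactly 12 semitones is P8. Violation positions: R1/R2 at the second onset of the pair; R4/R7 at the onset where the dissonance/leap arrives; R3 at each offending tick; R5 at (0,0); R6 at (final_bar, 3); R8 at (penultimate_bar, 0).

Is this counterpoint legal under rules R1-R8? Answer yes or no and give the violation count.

bar 0: v0=C3 v1=C4 v2=E4 (M3)
bar 1: v0=B2 v1=F3 v2=A3 (m7)
bar 2: v0=G2 v1=E3 v2=G3 (P8)
bar 3: v0=A2 v1=E3 v2=A3 (P8)
bar 4: v0=B2 v1=F3 v2=F3 (TT)
bar 5: v0=A2 v1=C3 v2=E3 (P5)
bar 6: v0=C3 v1=G3 v2=G3 (P5)
bar 7: v0=B2 v1=G3 v2=B3 (P8)
bar 8: v0=C3 v1=C4 v2=E4 (M3)
  R5 @ bar0.0: opens on M3
  R4 @ bar1.0: B2/F3 TT untreated
  R4 @ bar1.0: B2/A3 m7 untreated
  R2 @ bar2.0: B2/A3 m7 -> G2/G3 P8 similar
  R1 @ bar3.0: G2/G3 P8 -> A2/A3 P8 similar
  R4 @ bar4.0: B2/F3 TT untreated
  R4 @ bar4.0: B2/F3 TT untreated
  R2 @ bar5.0: B2/F3 TT -> A2/E3 P5 similar
  R1 @ bar6.0: A2/E3 P5 -> C3/G3 P5 similar
  R2 @ bar6.0: A2/C3 m3 -> C3/G3 P5 similar
  R2 @ bar6.0: C3/E3 M3 -> G3/G3 P1 similar
  R8 @ bar7.0: penult P8 not 3rd/6th
  R2 @ bar8.0: B2/G3 m6 -> C3/C4 P8 similar
  R6 @ bar8.3: closes on M3

No (14 violations)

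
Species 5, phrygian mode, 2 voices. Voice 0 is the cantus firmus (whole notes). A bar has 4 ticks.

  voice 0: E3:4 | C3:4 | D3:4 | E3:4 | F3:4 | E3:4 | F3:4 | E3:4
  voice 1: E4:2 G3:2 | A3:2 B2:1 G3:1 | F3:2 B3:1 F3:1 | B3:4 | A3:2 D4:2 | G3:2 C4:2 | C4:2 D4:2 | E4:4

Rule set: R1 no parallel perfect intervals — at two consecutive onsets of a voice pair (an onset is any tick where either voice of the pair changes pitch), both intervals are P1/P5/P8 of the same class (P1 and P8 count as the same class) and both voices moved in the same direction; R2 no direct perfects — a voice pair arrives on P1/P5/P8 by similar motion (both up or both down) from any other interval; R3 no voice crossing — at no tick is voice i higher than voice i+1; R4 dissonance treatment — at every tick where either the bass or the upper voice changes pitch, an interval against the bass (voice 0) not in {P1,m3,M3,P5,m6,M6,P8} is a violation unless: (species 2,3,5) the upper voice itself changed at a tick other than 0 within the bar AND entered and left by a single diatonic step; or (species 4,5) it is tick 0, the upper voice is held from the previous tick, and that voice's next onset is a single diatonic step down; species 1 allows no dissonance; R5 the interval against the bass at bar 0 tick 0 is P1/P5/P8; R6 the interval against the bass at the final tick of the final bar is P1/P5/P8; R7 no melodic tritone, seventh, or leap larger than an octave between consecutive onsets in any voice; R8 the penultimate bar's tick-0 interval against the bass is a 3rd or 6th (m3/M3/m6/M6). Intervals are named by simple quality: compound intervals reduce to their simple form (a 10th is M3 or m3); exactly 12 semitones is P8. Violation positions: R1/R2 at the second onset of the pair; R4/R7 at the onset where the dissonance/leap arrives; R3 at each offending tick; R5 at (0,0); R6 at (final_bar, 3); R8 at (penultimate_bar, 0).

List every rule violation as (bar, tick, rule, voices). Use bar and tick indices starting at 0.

(1, 2, R3, (0, 1))
(1, 2, R4, (0, 1))
(1, 2, R7, (1,))
(2, 2, R7, (1,))
(2, 3, R7, (1,))
(3, 0, R2, (0, 1))
(3, 0, R7, (1,))
(6, 0, R8, (0, 1))

bar 0: v0=E3 v1=E4 downbeat P8
bar 1: v0=C3 v1=A3 downbeat M6
bar 2: v0=D3 v1=F3 downbeat m3
bar 3: v0=E3 v1=B3 downbeat P5
bar 4: v0=F3 v1=A3 downbeat M3
bar 5: v0=E3 v1=G3 downbeat m3
bar 6: v0=F3 v1=C4 downbeat P5
bar 7: v0=E3 v1=E4 downbeat P8
  -> R3 @ bar 1 tick 2 v(0, 1): C3 above B2
  -> R4 @ bar 1 tick 2 v(0, 1): C3/B2 m2 untreated
  -> R7 @ bar 1 tick 2 v(1,): A3->B2 leap 10st
  -> R7 @ bar 2 tick 2 v(1,): F3->B3 leap 6st
  -> R7 @ bar 2 tick 3 v(1,): B3->F3 leap 6st
  -> R2 @ bar 3 tick 0 v(0, 1): D3/F3 m3 -> E3/B3 P5 similar
  -> R7 @ bar 3 tick 0 v(1,): F3->B3 leap 6st
  -> R8 @ bar 6 tick 0 v(0, 1): penult P5 not 3rd/6th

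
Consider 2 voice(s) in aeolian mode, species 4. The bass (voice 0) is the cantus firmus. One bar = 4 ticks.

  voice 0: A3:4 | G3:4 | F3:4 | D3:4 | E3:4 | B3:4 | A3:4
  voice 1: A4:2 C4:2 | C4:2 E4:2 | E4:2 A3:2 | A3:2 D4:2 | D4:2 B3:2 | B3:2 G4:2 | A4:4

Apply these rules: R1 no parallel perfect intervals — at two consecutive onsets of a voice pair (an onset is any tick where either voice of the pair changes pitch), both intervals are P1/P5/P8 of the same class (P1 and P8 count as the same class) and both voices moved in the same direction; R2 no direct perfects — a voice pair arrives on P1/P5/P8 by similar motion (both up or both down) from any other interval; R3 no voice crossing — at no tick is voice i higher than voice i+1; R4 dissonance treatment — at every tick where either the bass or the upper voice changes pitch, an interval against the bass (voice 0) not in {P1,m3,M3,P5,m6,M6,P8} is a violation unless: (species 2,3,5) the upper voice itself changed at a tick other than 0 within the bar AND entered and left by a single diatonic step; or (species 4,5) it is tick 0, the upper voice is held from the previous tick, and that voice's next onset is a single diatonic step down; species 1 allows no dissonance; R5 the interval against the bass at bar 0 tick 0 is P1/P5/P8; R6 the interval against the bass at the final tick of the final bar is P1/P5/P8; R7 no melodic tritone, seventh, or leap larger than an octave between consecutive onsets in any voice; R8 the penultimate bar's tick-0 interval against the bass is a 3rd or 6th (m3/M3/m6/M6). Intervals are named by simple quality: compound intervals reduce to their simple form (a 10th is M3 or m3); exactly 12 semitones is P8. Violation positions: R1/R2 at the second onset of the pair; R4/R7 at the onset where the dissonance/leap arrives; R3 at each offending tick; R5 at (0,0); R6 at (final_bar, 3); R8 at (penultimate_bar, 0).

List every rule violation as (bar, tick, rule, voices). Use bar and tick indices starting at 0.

bar 0: v0=A3 v1=A4 downbeat P8
bar 1: v0=G3 v1=C4 downbeat P4
bar 2: v0=F3 v1=E4 downbeat M7
bar 3: v0=D3 v1=A3 downbeat P5
bar 4: v0=E3 v1=D4 downbeat m7
bar 5: v0=B3 v1=B3 downbeat P1
bar 6: v0=A3 v1=A4 downbeat P8
  -> R4 @ bar 1 tick 0 v(0, 1): G3/C4 P4 untreated
  -> R4 @ bar 2 tick 0 v(0, 1): F3/E4 M7 untreated
  -> R4 @ bar 4 tick 0 v(0, 1): E3/D4 m7 untreated
  -> R8 @ bar 5 tick 0 v(0, 1): penult P1 not 3rd/6th

(1, 0, R4, (0, 1))
(2, 0, R4, (0, 1))
(4, 0, R4, (0, 1))
(5, 0, R8, (0, 1))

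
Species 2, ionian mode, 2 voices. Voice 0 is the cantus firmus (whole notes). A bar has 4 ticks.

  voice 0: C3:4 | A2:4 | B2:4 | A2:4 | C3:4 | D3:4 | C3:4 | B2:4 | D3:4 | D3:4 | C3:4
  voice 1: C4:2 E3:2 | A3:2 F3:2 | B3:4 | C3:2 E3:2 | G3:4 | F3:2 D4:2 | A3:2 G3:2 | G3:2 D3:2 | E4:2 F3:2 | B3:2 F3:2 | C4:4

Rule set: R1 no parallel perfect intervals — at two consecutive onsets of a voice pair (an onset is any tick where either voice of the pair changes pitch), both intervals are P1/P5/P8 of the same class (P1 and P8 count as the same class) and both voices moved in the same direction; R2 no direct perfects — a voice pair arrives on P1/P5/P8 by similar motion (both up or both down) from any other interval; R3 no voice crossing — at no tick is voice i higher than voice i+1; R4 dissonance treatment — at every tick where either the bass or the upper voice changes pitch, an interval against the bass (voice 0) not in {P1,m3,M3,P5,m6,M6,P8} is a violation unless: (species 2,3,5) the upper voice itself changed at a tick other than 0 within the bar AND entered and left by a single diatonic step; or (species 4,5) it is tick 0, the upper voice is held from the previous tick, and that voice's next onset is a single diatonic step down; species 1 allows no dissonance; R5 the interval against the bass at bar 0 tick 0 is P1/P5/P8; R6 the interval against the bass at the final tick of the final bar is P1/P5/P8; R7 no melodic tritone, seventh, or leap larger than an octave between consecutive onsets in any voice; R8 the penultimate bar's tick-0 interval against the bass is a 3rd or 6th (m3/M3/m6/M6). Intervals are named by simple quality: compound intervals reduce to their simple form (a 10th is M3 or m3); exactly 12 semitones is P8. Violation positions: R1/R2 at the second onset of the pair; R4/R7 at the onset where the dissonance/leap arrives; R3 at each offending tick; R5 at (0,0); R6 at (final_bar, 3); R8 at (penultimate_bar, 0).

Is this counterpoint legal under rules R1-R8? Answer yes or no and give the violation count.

bar 0: v0=C3 v1=C4 (P8)
bar 1: v0=A2 v1=A3 (P8)
bar 2: v0=B2 v1=B3 (P8)
bar 3: v0=A2 v1=C3 (m3)
bar 4: v0=C3 v1=G3 (P5)
bar 5: v0=D3 v1=F3 (m3)
bar 6: v0=C3 v1=A3 (M6)
bar 7: v0=B2 v1=G3 (m6)
bar 8: v0=D3 v1=E4 (M2)
bar 9: v0=D3 v1=B3 (M6)
bar 10: v0=C3 v1=C4 (P8)
  R2 @ bar2.0: A2/F3 m6 -> B2/B3 P8 similar
  R7 @ bar2.0: F3->B3 leap 6st
  R7 @ bar3.0: B3->C3 leap 11st
  R1 @ bar4.0: A2/E3 P5 -> C3/G3 P5 similar
  R4 @ bar8.0: D3/E4 M2 untreated
  R7 @ bar8.0: D3->E4 leap 14st
  R7 @ bar8.2: E4->F3 leap 11st
  R7 @ bar9.0: F3->B3 leap 6st
  R7 @ bar9.2: B3->F3 leap 6st

No (9 violations)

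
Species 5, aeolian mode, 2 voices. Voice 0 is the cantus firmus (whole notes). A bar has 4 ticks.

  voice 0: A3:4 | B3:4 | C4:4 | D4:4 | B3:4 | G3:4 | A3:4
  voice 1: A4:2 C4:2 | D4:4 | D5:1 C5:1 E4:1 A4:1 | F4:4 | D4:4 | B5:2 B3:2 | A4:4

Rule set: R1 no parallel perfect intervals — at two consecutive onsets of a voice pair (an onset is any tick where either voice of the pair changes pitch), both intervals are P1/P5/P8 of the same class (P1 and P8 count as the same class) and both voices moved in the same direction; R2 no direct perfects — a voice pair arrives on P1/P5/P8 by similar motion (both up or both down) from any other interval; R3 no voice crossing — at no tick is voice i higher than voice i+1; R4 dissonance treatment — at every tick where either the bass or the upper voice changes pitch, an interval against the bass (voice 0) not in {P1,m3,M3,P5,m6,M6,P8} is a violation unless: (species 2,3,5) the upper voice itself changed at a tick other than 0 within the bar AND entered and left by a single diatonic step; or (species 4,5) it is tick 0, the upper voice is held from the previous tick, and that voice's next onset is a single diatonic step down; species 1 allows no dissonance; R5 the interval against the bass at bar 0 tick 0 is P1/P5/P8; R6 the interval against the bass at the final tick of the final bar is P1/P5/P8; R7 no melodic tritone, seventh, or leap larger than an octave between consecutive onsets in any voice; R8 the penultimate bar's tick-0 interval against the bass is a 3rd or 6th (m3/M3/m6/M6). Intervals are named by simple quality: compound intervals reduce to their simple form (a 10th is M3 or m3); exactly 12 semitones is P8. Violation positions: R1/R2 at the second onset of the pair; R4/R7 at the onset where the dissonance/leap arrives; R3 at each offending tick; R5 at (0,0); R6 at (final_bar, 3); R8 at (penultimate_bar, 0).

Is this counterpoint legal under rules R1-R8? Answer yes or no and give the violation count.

No (5 violations)

bar 0: v0=A3 v1=A4 (P8)
bar 1: v0=B3 v1=D4 (m3)
bar 2: v0=C4 v1=D5 (M2)
bar 3: v0=D4 v1=F4 (m3)
bar 4: v0=B3 v1=D4 (m3)
bar 5: v0=G3 v1=B5 (M3)
bar 6: v0=A3 v1=A4 (P8)
  R4 @ bar2.0: C4/D5 M2 untreated
  R7 @ bar5.0: D4->B5 leap 21st
  R7 @ bar5.2: B5->B3 leap 24st
  R2 @ bar6.0: G3/B3 M3 -> A3/A4 P8 similar
  R7 @ bar6.0: B3->A4 leap 10st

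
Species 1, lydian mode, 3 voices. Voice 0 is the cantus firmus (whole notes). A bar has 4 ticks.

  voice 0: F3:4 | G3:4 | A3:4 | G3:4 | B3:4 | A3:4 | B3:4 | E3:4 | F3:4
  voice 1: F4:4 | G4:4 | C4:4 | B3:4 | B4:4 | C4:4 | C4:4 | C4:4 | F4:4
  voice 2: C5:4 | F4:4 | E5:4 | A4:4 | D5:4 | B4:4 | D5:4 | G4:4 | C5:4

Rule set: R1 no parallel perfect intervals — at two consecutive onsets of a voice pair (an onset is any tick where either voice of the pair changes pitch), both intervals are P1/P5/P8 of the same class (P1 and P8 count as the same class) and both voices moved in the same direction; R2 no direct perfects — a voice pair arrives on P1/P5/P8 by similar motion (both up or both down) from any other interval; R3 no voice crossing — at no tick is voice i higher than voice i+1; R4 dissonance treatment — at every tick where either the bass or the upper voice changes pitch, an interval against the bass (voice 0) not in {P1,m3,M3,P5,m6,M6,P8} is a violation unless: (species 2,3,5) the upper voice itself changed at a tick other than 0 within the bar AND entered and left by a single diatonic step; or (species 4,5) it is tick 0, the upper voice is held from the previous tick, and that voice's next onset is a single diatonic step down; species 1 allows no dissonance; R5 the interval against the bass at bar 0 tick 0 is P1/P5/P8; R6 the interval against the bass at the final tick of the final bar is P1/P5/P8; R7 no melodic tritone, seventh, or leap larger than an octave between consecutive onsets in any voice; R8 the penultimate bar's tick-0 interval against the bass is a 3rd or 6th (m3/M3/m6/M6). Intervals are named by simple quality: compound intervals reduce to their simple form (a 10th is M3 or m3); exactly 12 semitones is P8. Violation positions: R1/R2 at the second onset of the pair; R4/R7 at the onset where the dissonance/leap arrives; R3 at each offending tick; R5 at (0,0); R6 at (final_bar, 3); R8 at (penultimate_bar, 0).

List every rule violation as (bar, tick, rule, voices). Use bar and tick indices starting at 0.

(1, 0, R1, (0, 1))
(1, 0, R3, (1, 2))
(1, 0, R4, (0, 2))
(1, 1, R3, (1, 2))
(1, 2, R3, (1, 2))
(1, 3, R3, (1, 2))
(2, 0, R2, (0, 2))
(2, 0, R7, (2,))
(3, 0, R4, (0, 2))
(4, 0, R2, (0, 1))
(5, 0, R4, (0, 2))
(5, 0, R7, (1,))
(6, 0, R4, (0, 1))
(8, 0, R1, (1, 2))
(8, 0, R2, (0, 1))
(8, 0, R2, (0, 2))

bar 0: v0=F3 v1=F4 v2=C5 downbeat P5
bar 1: v0=G3 v1=G4 v2=F4 downbeat m7
bar 2: v0=A3 v1=C4 v2=E5 downbeat P5
bar 3: v0=G3 v1=B3 v2=A4 downbeat M2
bar 4: v0=B3 v1=B4 v2=D5 downbeat m3
bar 5: v0=A3 v1=C4 v2=B4 downbeat M2
bar 6: v0=B3 v1=C4 v2=D5 downbeat m3
bar 7: v0=E3 v1=C4 v2=G4 downbeat m3
bar 8: v0=F3 v1=F4 v2=C5 downbeat P5
  -> R1 @ bar 1 tick 0 v(0, 1): F3/F4 P8 -> G3/G4 P8 similar
  -> R3 @ bar 1 tick 0 v(1, 2): G4 above F4
  -> R4 @ bar 1 tick 0 v(0, 2): G3/F4 m7 untreated
  -> R3 @ bar 1 tick 1 v(1, 2): G4 above F4
  -> R3 @ bar 1 tick 2 v(1, 2): G4 above F4
  -> R3 @ bar 1 tick 3 v(1, 2): G4 above F4
  -> R2 @ bar 2 tick 0 v(0, 2): G3/F4 m7 -> A3/E5 P5 similar
  -> R7 @ bar 2 tick 0 v(2,): F4->E5 leap 11st
  -> R4 @ bar 3 tick 0 v(0, 2): G3/A4 M2 untreated
  -> R2 @ bar 4 tick 0 v(0, 1): G3/B3 M3 -> B3/B4 P8 similar
  -> R4 @ bar 5 tick 0 v(0, 2): A3/B4 M2 untreated
  -> R7 @ bar 5 tick 0 v(1,): B4->C4 leap 11st
  -> R4 @ bar 6 tick 0 v(0, 1): B3/C4 m2 untreated
  -> R1 @ bar 8 tick 0 v(1, 2): C4/G4 P5 -> F4/C5 P5 similar
  -> R2 @ bar 8 tick 0 v(0, 1): E3/C4 m6 -> F3/F4 P8 similar
  -> R2 @ bar 8 tick 0 v(0, 2): E3/G4 m3 -> F3/C5 P5 similar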